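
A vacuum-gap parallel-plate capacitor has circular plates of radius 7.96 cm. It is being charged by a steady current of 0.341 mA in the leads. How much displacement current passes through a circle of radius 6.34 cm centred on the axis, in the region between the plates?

2.16×10^-4 A

Between the plates the displacement current equals the wire current: I_d = 0.341 mA = 3.41×10^-4 A.
The field is uniform, so I_d,enc = I_d (r/R)² = (3.41×10^-4)(6.34/7.96)² = 2.16×10^-4 A.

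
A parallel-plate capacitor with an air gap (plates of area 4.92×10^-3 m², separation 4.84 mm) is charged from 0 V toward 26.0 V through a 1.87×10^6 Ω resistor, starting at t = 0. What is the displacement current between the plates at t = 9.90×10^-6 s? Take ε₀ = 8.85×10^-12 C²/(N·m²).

7.72×10^-6 A

C = ε₀A/d = (8.85×10^-12)(4.92×10^-3)/(4.84×10^-3) = 8.996×10^-12 F, so τ = RC = 1.682×10^-5 s.
The conduction current is I(t) = (V₀/R) e^(−t/τ), and the displacement current between the plates equals it.
t/τ = 0.5886; I_d = (26.0/1.87×10^6) · e^(−0.5886) = (1.390×10^-5)(0.5551) = 7.72×10^-6 A.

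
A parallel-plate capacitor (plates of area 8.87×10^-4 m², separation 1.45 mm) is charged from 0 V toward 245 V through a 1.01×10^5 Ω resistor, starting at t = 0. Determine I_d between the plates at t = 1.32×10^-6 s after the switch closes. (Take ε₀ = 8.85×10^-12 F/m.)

C = ε₀A/d = (8.85×10^-12)(8.87×10^-4)/(1.45×10^-3) = 5.414×10^-12 F and τ = RC = 5.468×10^-7 s. I_d in the gap equals the RC charging current.
I_d(t) = (V₀/R) e^(−t/τ) = 2.426×10^-3 · e^(−2.414) = 2.17×10^-4 A.

2.17×10^-4 A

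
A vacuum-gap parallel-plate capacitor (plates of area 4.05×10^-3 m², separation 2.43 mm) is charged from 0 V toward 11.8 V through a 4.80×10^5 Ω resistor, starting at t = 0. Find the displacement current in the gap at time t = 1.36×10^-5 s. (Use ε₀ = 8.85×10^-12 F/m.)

C = ε₀A/d = (8.85×10^-12)(4.05×10^-3)/(2.43×10^-3) = 1.475×10^-11 F, so τ = RC = 7.080×10^-6 s.
The conduction current is I(t) = (V₀/R) e^(−t/τ), and the displacement current between the plates equals it.
t/τ = 1.921; I_d = (11.8/4.80×10^5) · e^(−1.921) = (2.458×10^-5)(0.1465) = 3.60×10^-6 A.

3.60×10^-6 A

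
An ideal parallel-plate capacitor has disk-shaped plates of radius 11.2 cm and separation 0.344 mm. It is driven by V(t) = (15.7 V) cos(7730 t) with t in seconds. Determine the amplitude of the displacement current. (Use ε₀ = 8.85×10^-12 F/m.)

(dE/dt)_max = V₀ω/d = 3.528×10^8 V/(m·s); ω = 7730 rad/s.
I_d,max = ε₀ A (dE/dt)_max = (8.85×10^-12)(0.03941)(3.528×10^8) = 1.23×10^-4 A.

1.23×10^-4 A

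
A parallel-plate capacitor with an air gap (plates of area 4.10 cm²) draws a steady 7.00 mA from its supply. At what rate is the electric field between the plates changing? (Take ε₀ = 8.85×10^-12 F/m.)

Charge continuity gives I_d = I = 7.00×10^-3 A between the plates.
Then dE/dt = I_d/(ε₀A) = 1.93×10^12 V/(m·s).

1.93×10^12 V/(m·s)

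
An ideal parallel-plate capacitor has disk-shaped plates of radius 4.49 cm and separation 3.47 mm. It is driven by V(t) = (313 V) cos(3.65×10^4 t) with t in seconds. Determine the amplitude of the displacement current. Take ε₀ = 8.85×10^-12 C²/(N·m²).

1.85×10^-4 A

(dE/dt)_max = V₀ω/d = 3.292×10^9 V/(m·s); ω = 3.65×10^4 rad/s.
I_d,max = ε₀ A (dE/dt)_max = (8.85×10^-12)(6.333×10^-3)(3.292×10^9) = 1.85×10^-4 A.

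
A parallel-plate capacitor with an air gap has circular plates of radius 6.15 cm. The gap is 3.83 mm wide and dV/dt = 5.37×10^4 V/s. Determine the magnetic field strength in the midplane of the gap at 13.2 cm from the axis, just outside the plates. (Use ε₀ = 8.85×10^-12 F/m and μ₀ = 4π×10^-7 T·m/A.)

With E = V/d, dE/dt = 1.402×10^7 V/(m·s) and πR² = 0.01188 m², giving I_d = ε₀ πR² dE/dt = 1.474×10^-6 A.
For r ≥ R the full I_d is enclosed: B = μ₀ I_d/(2πr) = (4π×10^-7)(1.474×10^-6)/(2π·0.132) = 2.23×10^-12 T.

2.23×10^-12 T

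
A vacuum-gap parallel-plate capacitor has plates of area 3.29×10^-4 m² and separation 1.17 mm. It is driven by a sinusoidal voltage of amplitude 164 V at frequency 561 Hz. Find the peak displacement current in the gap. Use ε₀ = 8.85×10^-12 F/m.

1.44×10^-6 A

The displacement current equals the conduction current C dV/dt, which peaks at C V₀ ω.
With C = ε₀A/d = (8.85×10^-12)(3.29×10^-4)/(1.17×10^-3) = 2.489×10^-12 F and ω = 2πf = 3525 rad/s, I_d,max = (2.489×10^-12)(164)(3525) = 1.44×10^-6 A.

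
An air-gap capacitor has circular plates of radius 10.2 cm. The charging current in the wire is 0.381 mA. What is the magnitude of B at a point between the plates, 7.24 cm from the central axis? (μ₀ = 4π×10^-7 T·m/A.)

5.30×10^-10 T

By continuity the displacement current in the gap matches the conduction current: I_d = 3.81×10^-4 A.
For r < R the Ampère–Maxwell law gives B(2πr) = μ₀ I_d (r²/R²), so B = μ₀ I_d r/(2πR²) = (4π×10^-7)(3.81×10^-4)(0.0724)/(2π·0.102²) = 5.30×10^-10 T.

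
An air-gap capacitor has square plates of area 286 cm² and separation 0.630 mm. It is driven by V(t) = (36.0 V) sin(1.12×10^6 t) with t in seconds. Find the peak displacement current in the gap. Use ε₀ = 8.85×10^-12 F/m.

0.0162 A

The displacement current equals the conduction current C dV/dt, which peaks at C V₀ ω.
With C = ε₀A/d = (8.85×10^-12)(0.0286)/(6.30×10^-4) = 4.018×10^-10 F and ω = 1.12×10^6 rad/s, I_d,max = (4.018×10^-10)(36.0)(1.12×10^6) = 0.0162 A.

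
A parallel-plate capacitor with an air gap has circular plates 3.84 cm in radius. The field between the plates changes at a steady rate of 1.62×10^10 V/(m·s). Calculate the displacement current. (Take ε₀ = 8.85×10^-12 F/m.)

6.64×10^-4 A

The displacement current is ε₀ times dΦ_E/dt = ε₀ A dE/dt = (8.85×10^-12)(4.632×10^-3)(1.62×10^10) = 6.64×10^-4 A.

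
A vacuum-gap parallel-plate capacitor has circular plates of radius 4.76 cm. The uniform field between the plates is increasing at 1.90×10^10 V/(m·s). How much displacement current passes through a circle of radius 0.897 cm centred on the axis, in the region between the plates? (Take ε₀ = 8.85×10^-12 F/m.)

I_d = ε₀ dΦ_E/dt = ε₀ πR² (dE/dt) = (8.85×10^-12)(7.118×10^-3)(1.90×10^10) = 1.197×10^-3 A through the full plate area.
Through an area πr² the displacement current is I_d·(πr²/πR²) = I_d (r/R)² = 4.25×10^-5 A.

4.25×10^-5 A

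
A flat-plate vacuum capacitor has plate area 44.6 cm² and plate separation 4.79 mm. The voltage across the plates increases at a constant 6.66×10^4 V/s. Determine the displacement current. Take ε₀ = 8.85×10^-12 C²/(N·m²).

The field between the plates is E = V/d, so dE/dt = (6.66×10^4)/(4.79×10^-3 m) = 1.390×10^7 V/(m·s).
I_d = ε₀ A (dE/dt) = (8.85×10^-12)(4.46×10^-3)(1.390×10^7) = 5.49×10^-7 A.

5.49×10^-7 A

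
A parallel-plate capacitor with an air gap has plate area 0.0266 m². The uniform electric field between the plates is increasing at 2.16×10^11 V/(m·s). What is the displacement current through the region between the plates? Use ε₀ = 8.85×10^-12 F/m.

0.0508 A

I_d = ε₀ A (dE/dt) = (8.85×10^-12)(0.0266 m²)(2.16×10^11) = 0.0508 A.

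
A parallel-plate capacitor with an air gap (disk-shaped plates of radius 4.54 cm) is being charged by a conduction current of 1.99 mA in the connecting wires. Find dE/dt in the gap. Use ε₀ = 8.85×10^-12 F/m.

The displacement current between the plates equals the conduction current, I_d = 1.99 mA.
Then dE/dt = I_d/(ε₀A) = 3.47×10^10 V/(m·s).

3.47×10^10 V/(m·s)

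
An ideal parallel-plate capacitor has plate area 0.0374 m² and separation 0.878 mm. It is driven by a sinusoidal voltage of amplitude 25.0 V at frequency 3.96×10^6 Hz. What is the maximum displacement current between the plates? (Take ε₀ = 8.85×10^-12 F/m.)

0.234 A

(dE/dt)_max = V₀ω/d = 7.084×10^11 V/(m·s); ω = 2πf = 2.488×10^7 rad/s.
I_d,max = ε₀ A (dE/dt)_max = (8.85×10^-12)(0.0374)(7.084×10^11) = 0.234 A.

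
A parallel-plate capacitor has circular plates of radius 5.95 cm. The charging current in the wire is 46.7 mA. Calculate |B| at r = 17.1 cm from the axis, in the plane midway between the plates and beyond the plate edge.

Between the plates the displacement current equals the wire current: I_d = 46.7 mA = 0.0467 A.
Outside the plates the loop encloses all of I_d, so B·2πr = μ₀ I_d and B = 5.46×10^-8 T.

5.46×10^-8 T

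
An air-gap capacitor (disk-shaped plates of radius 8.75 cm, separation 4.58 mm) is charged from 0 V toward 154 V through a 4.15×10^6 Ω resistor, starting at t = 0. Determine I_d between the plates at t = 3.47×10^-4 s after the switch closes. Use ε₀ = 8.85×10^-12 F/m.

6.14×10^-6 A

C = ε₀A/d = (8.85×10^-12)(0.02405)/(4.58×10^-3) = 4.647×10^-11 F, so τ = RC = 1.929×10^-4 s.
The conduction current is I(t) = (V₀/R) e^(−t/τ), and the displacement current between the plates equals it.
t/τ = 1.799; I_d = (154/4.15×10^6) · e^(−1.799) = (3.711×10^-5)(0.1655) = 6.14×10^-6 A.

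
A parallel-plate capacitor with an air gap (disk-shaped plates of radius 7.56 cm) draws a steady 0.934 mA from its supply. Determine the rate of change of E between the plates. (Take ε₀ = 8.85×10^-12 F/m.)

Charge continuity gives I_d = I = 9.34×10^-4 A between the plates.
Then dE/dt = I_d/(ε₀A) = 5.88×10^9 V/(m·s).

5.88×10^9 V/(m·s)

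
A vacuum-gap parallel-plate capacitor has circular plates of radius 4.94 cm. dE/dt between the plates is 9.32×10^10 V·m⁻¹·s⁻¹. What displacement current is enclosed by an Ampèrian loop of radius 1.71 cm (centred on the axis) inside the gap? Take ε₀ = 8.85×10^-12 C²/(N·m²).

Through the whole plate area (πR² = 7.667×10^-3 m²), I_d = ε₀ πR² dE/dt = 6.324×10^-3 A.
Through an area πr² the displacement current is I_d·(πr²/πR²) = I_d (r/R)² = 7.58×10^-4 A.

7.58×10^-4 A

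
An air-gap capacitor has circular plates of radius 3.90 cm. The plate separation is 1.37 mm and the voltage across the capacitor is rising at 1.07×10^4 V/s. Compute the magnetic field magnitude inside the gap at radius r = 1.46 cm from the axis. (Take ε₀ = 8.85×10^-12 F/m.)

6.34×10^-13 T

dE/dt = (dV/dt)/d = 7.810×10^6 V/(m·s); I_d = ε₀(πR²)(dE/dt) = (8.85×10^-12)(4.778×10^-3)(7.810×10^6) = 3.302×10^-7 A.
An Ampèrian loop of radius r encloses a fraction (r/R)² of I_d. Then B·2πr = μ₀ I_d (r/R)², giving B = μ₀ I_d r/(2πR²) = 6.34×10^-13 T.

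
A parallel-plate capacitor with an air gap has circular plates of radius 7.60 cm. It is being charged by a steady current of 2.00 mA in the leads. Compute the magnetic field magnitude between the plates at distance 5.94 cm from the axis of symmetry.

By continuity the displacement current in the gap matches the conduction current: I_d = 2.00×10^-3 A.
∮B·dl = μ₀ I_d,enc with I_d,enc = I_d r²/R² = 1.222×10^-3 A; so B = μ₀ I_d,enc/(2πr) = 4.11×10^-9 T.

4.11×10^-9 T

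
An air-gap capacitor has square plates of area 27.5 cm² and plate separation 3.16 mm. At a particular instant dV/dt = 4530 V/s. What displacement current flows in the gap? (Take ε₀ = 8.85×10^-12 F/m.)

3.49×10^-8 A

The field between the plates is E = V/d, so dE/dt = (4530)/(3.16×10^-3 m) = 1.434×10^6 V/(m·s).
I_d = ε₀ A (dE/dt) = (8.85×10^-12)(2.75×10^-3)(1.434×10^6) = 3.49×10^-8 A.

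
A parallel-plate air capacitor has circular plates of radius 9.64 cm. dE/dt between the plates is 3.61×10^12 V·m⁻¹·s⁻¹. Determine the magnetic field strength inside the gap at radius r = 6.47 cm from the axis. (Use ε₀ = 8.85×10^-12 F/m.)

Total displacement current: I_d = ε₀(πR²)(dE/dt) = (8.85×10^-12)(0.02919)(3.61×10^12) = 0.9326 A.
∮B·dl = μ₀ I_d,enc with I_d,enc = I_d r²/R² = 0.4201 A; so B = μ₀ I_d,enc/(2πr) = 1.30×10^-6 T.

1.30×10^-6 T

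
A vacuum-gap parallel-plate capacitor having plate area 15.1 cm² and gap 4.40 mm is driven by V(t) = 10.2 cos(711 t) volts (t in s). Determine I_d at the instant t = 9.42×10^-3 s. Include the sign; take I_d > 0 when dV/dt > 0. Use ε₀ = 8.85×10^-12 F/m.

dV/dt = (10.2)(711)·−sin(6.69762) = -2920 V/s.
I_d = C dV/dt with C = ε₀A/d = (8.85×10^-12)(1.51×10^-3)/(4.40×10^-3) = 3.037×10^-12 F, so I_d = (3.037×10^-12)(-2920) = -8.87×10^-9 A.

-8.87×10^-9 A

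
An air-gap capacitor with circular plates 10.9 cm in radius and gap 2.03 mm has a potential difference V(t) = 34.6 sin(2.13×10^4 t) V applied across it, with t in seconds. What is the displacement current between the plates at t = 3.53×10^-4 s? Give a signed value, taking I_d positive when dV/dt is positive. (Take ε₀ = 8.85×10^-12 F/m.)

C = ε₀A/d = (8.85×10^-12)(0.03733)/(2.03×10^-3) = 1.627×10^-10 F. dV/dt = V₀ω·cos(ωt); at ωt = 7.5189 rad this factor is 0.3288.
I_d = C dV/dt = (1.627×10^-10)(34.6)(2.13×10^4)(0.3288) = 3.94×10^-5 A.

3.94×10^-5 A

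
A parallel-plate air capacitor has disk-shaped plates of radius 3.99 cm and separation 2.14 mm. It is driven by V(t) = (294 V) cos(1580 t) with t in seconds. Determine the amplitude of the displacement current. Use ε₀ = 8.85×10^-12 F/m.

(dE/dt)_max = V₀ω/d = 2.171×10^8 V/(m·s); ω = 1580 rad/s.
I_d,max = ε₀ A (dE/dt)_max = (8.85×10^-12)(5.001×10^-3)(2.171×10^8) = 9.61×10^-6 A.

9.61×10^-6 A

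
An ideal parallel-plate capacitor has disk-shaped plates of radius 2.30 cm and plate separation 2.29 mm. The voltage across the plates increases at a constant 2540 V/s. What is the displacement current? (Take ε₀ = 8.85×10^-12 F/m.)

E = V/d so dE/dt = (dV/dt)/d = 1.109×10^6 V/(m·s), and I_d = ε₀ A dE/dt = (8.85×10^-12)(1.662×10^-3)(1.109×10^6) = 1.63×10^-8 A.

1.63×10^-8 A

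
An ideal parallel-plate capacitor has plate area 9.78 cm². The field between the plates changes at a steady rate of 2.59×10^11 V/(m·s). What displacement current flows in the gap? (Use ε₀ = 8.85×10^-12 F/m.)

The displacement current is ε₀ times dΦ_E/dt = ε₀ A dE/dt = (8.85×10^-12)(9.78×10^-4)(2.59×10^11) = 2.24×10^-3 A.

2.24×10^-3 A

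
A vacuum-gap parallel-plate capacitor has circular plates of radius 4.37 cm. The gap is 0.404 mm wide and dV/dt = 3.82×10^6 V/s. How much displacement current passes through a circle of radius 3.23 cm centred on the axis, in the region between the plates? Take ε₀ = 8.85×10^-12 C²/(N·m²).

dE/dt = (dV/dt)/d = 9.455×10^9 V/(m·s); I_d = ε₀(πR²)(dE/dt) = (8.85×10^-12)(5.999×10^-3)(9.455×10^9) = 5.020×10^-4 A.
Since J_d is uniform, the enclosed fraction is (r/R)² = 0.5463, giving I_d,enc = 2.74×10^-4 A.

2.74×10^-4 A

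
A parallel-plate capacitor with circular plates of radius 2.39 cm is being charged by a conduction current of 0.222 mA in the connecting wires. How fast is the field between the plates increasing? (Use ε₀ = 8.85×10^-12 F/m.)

1.40×10^10 V/(m·s)

The displacement current between the plates equals the conduction current, I_d = 0.222 mA.
Then dE/dt = I_d/(ε₀A) = 1.40×10^10 V/(m·s).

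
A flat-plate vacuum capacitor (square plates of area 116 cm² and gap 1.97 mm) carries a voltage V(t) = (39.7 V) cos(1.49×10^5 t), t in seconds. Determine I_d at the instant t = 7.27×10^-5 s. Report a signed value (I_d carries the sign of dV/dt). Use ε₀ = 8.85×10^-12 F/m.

3.04×10^-4 A

C = ε₀A/d = (8.85×10^-12)(0.0116)/(1.97×10^-3) = 5.211×10^-11 F. dV/dt = V₀ω·−sin(ωt); at ωt = 10.8323 rad this factor is 0.9867.
I_d = C dV/dt = (5.211×10^-11)(39.7)(1.49×10^5)(0.9867) = 3.04×10^-4 A.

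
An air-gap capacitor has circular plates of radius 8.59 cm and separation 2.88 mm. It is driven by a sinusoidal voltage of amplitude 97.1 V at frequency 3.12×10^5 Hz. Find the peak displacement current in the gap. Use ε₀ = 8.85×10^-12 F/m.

0.0136 A

The displacement current equals the conduction current C dV/dt, which peaks at C V₀ ω.
With C = ε₀A/d = (8.85×10^-12)(0.02318)/(2.88×10^-3) = 7.123×10^-11 F and ω = 2πf = 1.960×10^6 rad/s, I_d,max = (7.123×10^-11)(97.1)(1.960×10^6) = 0.0136 A.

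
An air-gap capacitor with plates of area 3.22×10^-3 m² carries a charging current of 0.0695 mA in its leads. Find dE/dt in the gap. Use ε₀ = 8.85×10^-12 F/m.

2.44×10^9 V/(m·s)

By continuity, I_d in the gap equals the 0.0695 mA flowing in the wire.
Then dE/dt = I_d/(ε₀A) = 2.44×10^9 V/(m·s).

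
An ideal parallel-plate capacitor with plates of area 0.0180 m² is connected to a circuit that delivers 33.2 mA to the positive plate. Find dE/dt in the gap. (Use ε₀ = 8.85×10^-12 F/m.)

2.08×10^11 V/(m·s)

Charge continuity gives I_d = I = 0.0332 A between the plates.
Then dE/dt = I_d/(ε₀A) = 2.08×10^11 V/(m·s).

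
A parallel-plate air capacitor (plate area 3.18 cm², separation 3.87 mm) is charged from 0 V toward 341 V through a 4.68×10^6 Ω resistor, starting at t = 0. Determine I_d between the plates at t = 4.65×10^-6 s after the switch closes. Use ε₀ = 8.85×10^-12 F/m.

C = ε₀A/d = (8.85×10^-12)(3.18×10^-4)/(3.87×10^-3) = 7.272×10^-13 F, so τ = RC = 3.403×10^-6 s.
The conduction current is I(t) = (V₀/R) e^(−t/τ), and the displacement current between the plates equals it.
t/τ = 1.366; I_d = (341/4.68×10^6) · e^(−1.366) = (7.286×10^-5)(0.2551) = 1.86×10^-5 A.

1.86×10^-5 A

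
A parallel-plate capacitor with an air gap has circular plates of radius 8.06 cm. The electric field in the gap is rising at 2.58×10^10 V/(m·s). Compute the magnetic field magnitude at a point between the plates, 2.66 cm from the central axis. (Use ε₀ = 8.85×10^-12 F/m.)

3.82×10^-9 T

I_d = ε₀ dΦ_E/dt = ε₀ πR² (dE/dt) = (8.85×10^-12)(0.02041)(2.58×10^10) = 4.660×10^-3 A through the full plate area.
An Ampèrian loop of radius r encloses a fraction (r/R)² of I_d. Then B·2πr = μ₀ I_d (r/R)², giving B = μ₀ I_d r/(2πR²) = 3.82×10^-9 T.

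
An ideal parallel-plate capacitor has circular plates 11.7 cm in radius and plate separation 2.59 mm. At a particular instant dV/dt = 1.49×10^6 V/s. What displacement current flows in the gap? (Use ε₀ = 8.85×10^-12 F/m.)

2.19×10^-4 A

The displacement current equals the charging current C dV/dt. With C = ε₀A/d = (8.85×10^-12)(0.04301)/(2.59×10^-3) = 1.470×10^-10 F, I_d = (1.470×10^-10)(1.49×10^6) = 2.19×10^-4 A.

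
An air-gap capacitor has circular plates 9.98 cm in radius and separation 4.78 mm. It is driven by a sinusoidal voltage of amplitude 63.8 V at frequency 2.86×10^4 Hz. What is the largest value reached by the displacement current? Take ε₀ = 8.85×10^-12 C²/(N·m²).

6.64×10^-4 A

C = ε₀A/d = (8.85×10^-12)(0.03129)/(4.78×10^-3) = 5.793×10^-11 F; ω = 2πf = 1.797×10^5 rad/s.
I_d = C dV/dt, so |I_d|_max = C V₀ ω = (5.793×10^-11)(63.8)(1.797×10^5) = 6.64×10^-4 A.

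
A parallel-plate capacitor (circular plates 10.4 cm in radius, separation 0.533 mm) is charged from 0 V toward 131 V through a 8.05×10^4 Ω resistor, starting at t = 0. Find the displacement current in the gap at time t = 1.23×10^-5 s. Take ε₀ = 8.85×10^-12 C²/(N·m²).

1.24×10^-3 A

With C = ε₀A/d = (8.85×10^-12)(0.03398)/(5.33×10^-4) = 5.642×10^-10 F, the time constant is τ = RC = 4.542×10^-5 s, so t/τ = 0.2708 and e^(−t/τ) = 0.7628.
I_d = I_cond = (V₀/R) e^(−t/τ) = (1.627×10^-3)(0.7628) = 1.24×10^-3 A.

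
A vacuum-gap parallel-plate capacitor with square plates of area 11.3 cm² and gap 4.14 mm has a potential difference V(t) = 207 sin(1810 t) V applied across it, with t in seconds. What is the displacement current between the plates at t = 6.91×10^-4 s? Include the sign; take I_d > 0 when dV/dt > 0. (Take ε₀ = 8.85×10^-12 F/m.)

2.85×10^-7 A

dE/dt = (V₀ω/d)·cos(ωt) with ωt = 1.25071 rad: (207)(1810)(0.3146)/(4.14×10^-3) = 2.847×10^7 V/(m·s).
I_d = ε₀ A dE/dt = (8.85×10^-12)(1.13×10^-3)(2.847×10^7) = 2.85×10^-7 A.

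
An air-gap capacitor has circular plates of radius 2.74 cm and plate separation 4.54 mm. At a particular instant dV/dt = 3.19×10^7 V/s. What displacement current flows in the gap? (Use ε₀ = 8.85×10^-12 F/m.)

1.47×10^-4 A

E = V/d so dE/dt = (dV/dt)/d = 7.026×10^9 V/(m·s), and I_d = ε₀ A dE/dt = (8.85×10^-12)(2.359×10^-3)(7.026×10^9) = 1.47×10^-4 A.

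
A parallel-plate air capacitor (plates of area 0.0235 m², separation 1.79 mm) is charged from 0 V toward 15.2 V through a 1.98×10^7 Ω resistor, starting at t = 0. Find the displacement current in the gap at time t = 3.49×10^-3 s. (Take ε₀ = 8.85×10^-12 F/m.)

1.68×10^-7 A

C = ε₀A/d = (8.85×10^-12)(0.0235)/(1.79×10^-3) = 1.162×10^-10 F and τ = RC = 2.301×10^-3 s. I_d in the gap equals the RC charging current.
I_d(t) = (V₀/R) e^(−t/τ) = 7.677×10^-7 · e^(−1.517) = 1.68×10^-7 A.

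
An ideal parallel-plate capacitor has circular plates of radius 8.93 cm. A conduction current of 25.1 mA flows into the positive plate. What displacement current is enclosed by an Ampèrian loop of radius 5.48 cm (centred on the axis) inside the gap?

9.45×10^-3 A

By continuity the displacement current in the gap matches the conduction current: I_d = 0.0251 A.
The field is uniform, so I_d,enc = I_d (r/R)² = (0.0251)(5.48/8.93)² = 9.45×10^-3 A.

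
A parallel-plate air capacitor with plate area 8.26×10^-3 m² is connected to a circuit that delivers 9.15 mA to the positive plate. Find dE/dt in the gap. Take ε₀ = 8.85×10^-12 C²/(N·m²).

1.25×10^11 V/(m·s)

Charge continuity gives I_d = I = 9.15×10^-3 A between the plates.
Inverting I_d = ε₀ A dE/dt gives dE/dt = 9.15×10^-3 / (8.85×10^-12 · 8.26×10^-3) = 1.25×10^11 V/(m·s).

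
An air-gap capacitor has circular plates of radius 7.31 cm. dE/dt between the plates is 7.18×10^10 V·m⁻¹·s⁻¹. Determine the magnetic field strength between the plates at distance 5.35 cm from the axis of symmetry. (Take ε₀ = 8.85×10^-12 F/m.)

I_d = ε₀ dΦ_E/dt = ε₀ πR² (dE/dt) = (8.85×10^-12)(0.01679)(7.18×10^10) = 0.01067 A through the full plate area.
For r < R the Ampère–Maxwell law gives B(2πr) = μ₀ I_d (r²/R²), so B = μ₀ I_d r/(2πR²) = (4π×10^-7)(0.01067)(0.0535)/(2π·0.0731²) = 2.14×10^-8 T.

2.14×10^-8 T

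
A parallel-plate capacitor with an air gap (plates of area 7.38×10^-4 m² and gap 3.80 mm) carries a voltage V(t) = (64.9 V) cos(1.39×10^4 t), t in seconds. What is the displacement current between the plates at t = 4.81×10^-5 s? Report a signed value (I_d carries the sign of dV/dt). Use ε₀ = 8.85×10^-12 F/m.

C = ε₀A/d = (8.85×10^-12)(7.38×10^-4)/(3.80×10^-3) = 1.719×10^-12 F. dV/dt = V₀ω·−sin(ωt); at ωt = 0.66859 rad this factor is -0.6199.
I_d = C dV/dt = (1.719×10^-12)(64.9)(1.39×10^4)(-0.6199) = -9.61×10^-7 A.

-9.61×10^-7 A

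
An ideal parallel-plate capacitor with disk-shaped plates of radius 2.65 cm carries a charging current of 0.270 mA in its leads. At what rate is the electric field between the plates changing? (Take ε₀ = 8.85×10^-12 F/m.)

The displacement current between the plates equals the conduction current, I_d = 0.270 mA.
Since I_d = ε₀ A dE/dt, dE/dt = I_d/(ε₀A) = (2.70×10^-4)/((8.85×10^-12)(2.206×10^-3)) = 1.38×10^10 V/(m·s).

1.38×10^10 V/(m·s)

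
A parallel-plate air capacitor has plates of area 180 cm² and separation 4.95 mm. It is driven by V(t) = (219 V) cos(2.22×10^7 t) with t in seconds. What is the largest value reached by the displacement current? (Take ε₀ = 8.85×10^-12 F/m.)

The displacement current equals the conduction current C dV/dt, which peaks at C V₀ ω.
With C = ε₀A/d = (8.85×10^-12)(0.0180)/(4.95×10^-3) = 3.218×10^-11 F and ω = 2.22×10^7 rad/s, I_d,max = (3.218×10^-11)(219)(2.22×10^7) = 0.156 A.

0.156 A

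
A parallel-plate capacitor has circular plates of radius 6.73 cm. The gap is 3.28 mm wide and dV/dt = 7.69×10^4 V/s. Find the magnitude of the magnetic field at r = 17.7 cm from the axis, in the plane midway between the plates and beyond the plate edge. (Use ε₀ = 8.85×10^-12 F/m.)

With E = V/d, dE/dt = 2.345×10^7 V/(m·s) and πR² = 0.01423 m², giving I_d = ε₀ πR² dE/dt = 2.953×10^-6 A.
With r > R the enclosed displacement current is the full I_d; B = μ₀ I_d / (2πr) = 3.34×10^-12 T.

3.34×10^-12 T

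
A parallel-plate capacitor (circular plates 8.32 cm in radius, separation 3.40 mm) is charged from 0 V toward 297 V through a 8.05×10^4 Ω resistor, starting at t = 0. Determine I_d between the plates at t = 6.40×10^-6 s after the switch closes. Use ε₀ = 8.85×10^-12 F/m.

9.06×10^-4 A

C = ε₀A/d = (8.85×10^-12)(0.02175)/(3.40×10^-3) = 5.661×10^-11 F and τ = RC = 4.557×10^-6 s. I_d in the gap equals the RC charging current.
I_d(t) = (V₀/R) e^(−t/τ) = 3.689×10^-3 · e^(−1.404) = 9.06×10^-4 A.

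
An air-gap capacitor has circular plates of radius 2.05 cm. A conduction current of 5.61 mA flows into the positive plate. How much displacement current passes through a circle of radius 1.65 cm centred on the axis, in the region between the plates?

3.63×10^-3 A

No conduction current crosses the gap, so I_d there equals the 5.61×10^-3 A in the leads.
Through an area πr² the displacement current is I_d·(πr²/πR²) = I_d (r/R)² = 3.63×10^-3 A.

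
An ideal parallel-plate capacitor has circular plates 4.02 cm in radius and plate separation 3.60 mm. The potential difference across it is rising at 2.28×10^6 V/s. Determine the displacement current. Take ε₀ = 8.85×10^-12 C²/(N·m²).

The field between the plates is E = V/d, so dE/dt = (2.28×10^6)/(3.60×10^-3 m) = 6.333×10^8 V/(m·s).
I_d = ε₀ A (dE/dt) = (8.85×10^-12)(5.077×10^-3)(6.333×10^8) = 2.85×10^-5 A.

2.85×10^-5 A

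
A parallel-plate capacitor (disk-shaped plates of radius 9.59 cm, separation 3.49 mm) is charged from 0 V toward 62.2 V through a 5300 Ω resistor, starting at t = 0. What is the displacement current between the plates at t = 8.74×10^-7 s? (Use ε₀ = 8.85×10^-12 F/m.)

1.24×10^-3 A

C = ε₀A/d = (8.85×10^-12)(0.02889)/(3.49×10^-3) = 7.326×10^-11 F, so τ = RC = 3.883×10^-7 s.
The conduction current is I(t) = (V₀/R) e^(−t/τ), and the displacement current between the plates equals it.
t/τ = 2.251; I_d = (62.2/5300) · e^(−2.251) = (0.01174)(0.1053) = 1.24×10^-3 A.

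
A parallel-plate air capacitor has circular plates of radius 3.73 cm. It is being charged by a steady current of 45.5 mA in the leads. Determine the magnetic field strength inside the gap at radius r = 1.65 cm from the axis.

1.08×10^-7 T

Between the plates the displacement current equals the wire current: I_d = 45.5 mA = 0.0455 A.
For r < R the Ampère–Maxwell law gives B(2πr) = μ₀ I_d (r²/R²), so B = μ₀ I_d r/(2πR²) = (4π×10^-7)(0.0455)(0.0165)/(2π·0.0373²) = 1.08×10^-7 T.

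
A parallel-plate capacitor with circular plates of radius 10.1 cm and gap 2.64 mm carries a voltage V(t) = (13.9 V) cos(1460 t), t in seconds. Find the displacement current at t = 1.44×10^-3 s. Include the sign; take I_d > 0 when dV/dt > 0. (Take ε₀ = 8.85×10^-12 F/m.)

dV/dt = (13.9)(1460)·−sin(2.1024) = -1.749×10^4 V/s.
I_d = C dV/dt with C = ε₀A/d = (8.85×10^-12)(0.03205)/(2.64×10^-3) = 1.074×10^-10 F, so I_d = (1.074×10^-10)(-1.749×10^4) = -1.88×10^-6 A.

-1.88×10^-6 A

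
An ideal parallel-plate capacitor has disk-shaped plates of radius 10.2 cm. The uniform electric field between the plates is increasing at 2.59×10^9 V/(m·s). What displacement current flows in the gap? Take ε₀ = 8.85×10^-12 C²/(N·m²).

7.49×10^-4 A

The displacement current is ε₀ times dΦ_E/dt = ε₀ A dE/dt = (8.85×10^-12)(0.03269)(2.59×10^9) = 7.49×10^-4 A.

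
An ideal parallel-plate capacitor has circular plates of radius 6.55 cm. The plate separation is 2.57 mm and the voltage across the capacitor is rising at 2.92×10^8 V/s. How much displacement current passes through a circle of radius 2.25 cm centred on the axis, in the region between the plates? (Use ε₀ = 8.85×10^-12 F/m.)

1.60×10^-3 A

dE/dt = (dV/dt)/d = 1.136×10^11 V/(m·s); I_d = ε₀(πR²)(dE/dt) = (8.85×10^-12)(0.01348)(1.136×10^11) = 0.01355 A.
Since J_d is uniform, the enclosed fraction is (r/R)² = 0.1180, giving I_d,enc = 1.60×10^-3 A.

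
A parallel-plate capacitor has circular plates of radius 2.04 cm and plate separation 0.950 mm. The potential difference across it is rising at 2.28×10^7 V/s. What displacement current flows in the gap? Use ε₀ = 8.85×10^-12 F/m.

The field between the plates is E = V/d, so dE/dt = (2.28×10^7)/(9.50×10^-4 m) = 2.400×10^10 V/(m·s).
I_d = ε₀ A (dE/dt) = (8.85×10^-12)(1.307×10^-3)(2.400×10^10) = 2.78×10^-4 A.

2.78×10^-4 A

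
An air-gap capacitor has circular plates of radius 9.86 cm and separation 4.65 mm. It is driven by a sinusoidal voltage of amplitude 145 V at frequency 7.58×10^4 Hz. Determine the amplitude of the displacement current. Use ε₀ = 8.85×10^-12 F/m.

The displacement current equals the conduction current C dV/dt, which peaks at C V₀ ω.
With C = ε₀A/d = (8.85×10^-12)(0.03054)/(4.65×10^-3) = 5.812×10^-11 F and ω = 2πf = 4.763×10^5 rad/s, I_d,max = (5.812×10^-11)(145)(4.763×10^5) = 4.01×10^-3 A.

4.01×10^-3 A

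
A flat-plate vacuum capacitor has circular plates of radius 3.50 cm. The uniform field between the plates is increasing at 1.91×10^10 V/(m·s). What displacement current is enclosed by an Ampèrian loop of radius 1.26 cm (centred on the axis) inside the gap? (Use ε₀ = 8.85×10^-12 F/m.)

Through the whole plate area (πR² = 3.848×10^-3 m²), I_d = ε₀ πR² dE/dt = 6.504×10^-4 A.
Through an area πr² the displacement current is I_d·(πr²/πR²) = I_d (r/R)² = 8.43×10^-5 A.

8.43×10^-5 A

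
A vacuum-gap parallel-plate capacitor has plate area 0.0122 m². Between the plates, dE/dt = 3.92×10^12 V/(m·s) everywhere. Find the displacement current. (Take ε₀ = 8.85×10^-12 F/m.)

0.423 A

The displacement current is ε₀ times dΦ_E/dt = ε₀ A dE/dt = (8.85×10^-12)(0.0122)(3.92×10^12) = 0.423 A.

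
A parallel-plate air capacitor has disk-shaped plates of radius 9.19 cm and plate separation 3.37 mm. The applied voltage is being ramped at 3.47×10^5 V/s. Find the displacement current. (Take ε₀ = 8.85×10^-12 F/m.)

2.42×10^-5 A

The displacement current equals the charging current C dV/dt. With C = ε₀A/d = (8.85×10^-12)(0.02653)/(3.37×10^-3) = 6.967×10^-11 F, I_d = (6.967×10^-11)(3.47×10^5) = 2.42×10^-5 A.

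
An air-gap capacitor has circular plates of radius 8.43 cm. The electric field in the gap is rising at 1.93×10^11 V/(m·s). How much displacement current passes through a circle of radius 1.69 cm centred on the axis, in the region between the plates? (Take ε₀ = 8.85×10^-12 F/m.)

1.53×10^-3 A

Through the whole plate area (πR² = 0.02233 m²), I_d = ε₀ πR² dE/dt = 0.03814 A.
Since J_d is uniform, the enclosed fraction is (r/R)² = 0.04019, giving I_d,enc = 1.53×10^-3 A.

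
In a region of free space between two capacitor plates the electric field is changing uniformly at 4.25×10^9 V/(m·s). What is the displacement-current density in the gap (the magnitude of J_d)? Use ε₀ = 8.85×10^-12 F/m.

J_d = ε₀ dE/dt = (8.85×10^-12)(4.25×10^9) = 0.0376 A/m².

0.0376 A/m²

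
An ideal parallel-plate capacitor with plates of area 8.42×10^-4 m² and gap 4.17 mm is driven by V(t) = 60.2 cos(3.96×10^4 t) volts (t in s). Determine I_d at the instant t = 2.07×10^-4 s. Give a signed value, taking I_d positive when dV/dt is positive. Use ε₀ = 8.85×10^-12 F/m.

-4.01×10^-6 A

dV/dt = (60.2)(3.96×10^4)·−sin(8.1972) = -2.245×10^6 V/s.
I_d = C dV/dt with C = ε₀A/d = (8.85×10^-12)(8.42×10^-4)/(4.17×10^-3) = 1.787×10^-12 F, so I_d = (1.787×10^-12)(-2.245×10^6) = -4.01×10^-6 A.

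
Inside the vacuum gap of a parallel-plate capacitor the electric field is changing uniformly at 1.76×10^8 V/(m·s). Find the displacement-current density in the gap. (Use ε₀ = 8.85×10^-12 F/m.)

1.56×10^-3 A/m²

The displacement-current density is ε₀ ∂E/∂t = (8.85×10^-12)(1.76×10^8) = 1.56×10^-3 A/m².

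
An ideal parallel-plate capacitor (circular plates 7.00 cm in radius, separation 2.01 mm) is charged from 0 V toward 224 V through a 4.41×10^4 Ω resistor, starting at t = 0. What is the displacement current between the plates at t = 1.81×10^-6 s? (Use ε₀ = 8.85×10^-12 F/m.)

2.77×10^-3 A

C = ε₀A/d = (8.85×10^-12)(0.01539)/(2.01×10^-3) = 6.776×10^-11 F and τ = RC = 2.988×10^-6 s. I_d in the gap equals the RC charging current.
I_d(t) = (V₀/R) e^(−t/τ) = 5.079×10^-3 · e^(−0.6058) = 2.77×10^-3 A.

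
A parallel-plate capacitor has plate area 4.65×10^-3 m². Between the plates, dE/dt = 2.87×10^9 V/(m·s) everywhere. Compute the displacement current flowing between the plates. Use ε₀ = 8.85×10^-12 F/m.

1.18×10^-4 A

I_d = ε₀ A (dE/dt) = (8.85×10^-12)(4.65×10^-3 m²)(2.87×10^9) = 1.18×10^-4 A.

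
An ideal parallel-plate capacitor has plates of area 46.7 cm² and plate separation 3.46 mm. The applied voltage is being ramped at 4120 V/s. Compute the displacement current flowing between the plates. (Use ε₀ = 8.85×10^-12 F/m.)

4.92×10^-8 A

The displacement current equals the charging current C dV/dt. With C = ε₀A/d = (8.85×10^-12)(4.67×10^-3)/(3.46×10^-3) = 1.194×10^-11 F, I_d = (1.194×10^-11)(4120) = 4.92×10^-8 A.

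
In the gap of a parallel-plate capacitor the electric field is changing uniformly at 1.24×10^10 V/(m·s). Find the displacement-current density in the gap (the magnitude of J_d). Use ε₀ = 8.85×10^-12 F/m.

0.110 A/m²

The displacement-current density is ε₀ ∂E/∂t = (8.85×10^-12)(1.24×10^10) = 0.110 A/m².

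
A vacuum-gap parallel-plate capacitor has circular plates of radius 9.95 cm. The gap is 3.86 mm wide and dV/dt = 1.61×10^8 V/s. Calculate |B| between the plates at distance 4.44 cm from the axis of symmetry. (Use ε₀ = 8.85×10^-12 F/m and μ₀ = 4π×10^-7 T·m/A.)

1.03×10^-8 T

With E = V/d, dE/dt = 4.171×10^10 V/(m·s) and πR² = 0.03110 m², giving I_d = ε₀ πR² dE/dt = 0.01148 A.
An Ampèrian loop of radius r encloses a fraction (r/R)² of I_d. Then B·2πr = μ₀ I_d (r/R)², giving B = μ₀ I_d r/(2πR²) = 1.03×10^-8 T.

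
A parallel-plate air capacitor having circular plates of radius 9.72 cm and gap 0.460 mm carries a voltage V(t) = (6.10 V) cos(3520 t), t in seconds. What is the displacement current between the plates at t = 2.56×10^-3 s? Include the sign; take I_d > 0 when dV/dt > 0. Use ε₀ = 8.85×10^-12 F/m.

dV/dt = (6.10)(3520)·−sin(9.0112) = -8629 V/s.
I_d = C dV/dt with C = ε₀A/d = (8.85×10^-12)(0.02968)/(4.60×10^-4) = 5.710×10^-10 F, so I_d = (5.710×10^-10)(-8629) = -4.93×10^-6 A.

-4.93×10^-6 A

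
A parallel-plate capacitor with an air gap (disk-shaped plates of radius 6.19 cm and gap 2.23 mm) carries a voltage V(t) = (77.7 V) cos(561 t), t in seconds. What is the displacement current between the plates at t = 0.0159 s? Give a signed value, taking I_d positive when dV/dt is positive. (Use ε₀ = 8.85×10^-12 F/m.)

-1.01×10^-6 A

dV/dt = (77.7)(561)·−sin(8.9199) = -2.108×10^4 V/s.
I_d = C dV/dt with C = ε₀A/d = (8.85×10^-12)(0.01204)/(2.23×10^-3) = 4.778×10^-11 F, so I_d = (4.778×10^-11)(-2.108×10^4) = -1.01×10^-6 A.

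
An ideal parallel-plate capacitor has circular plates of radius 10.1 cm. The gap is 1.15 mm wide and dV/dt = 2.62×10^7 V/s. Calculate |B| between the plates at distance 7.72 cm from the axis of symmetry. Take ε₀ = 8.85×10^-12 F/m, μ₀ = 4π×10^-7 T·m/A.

I_d = C dV/dt with C = ε₀πR²/d = 2.466×10^-10 F, so I_d = (2.466×10^-10)(2.62×10^7) = 6.461×10^-3 A.
An Ampèrian loop of radius r encloses a fraction (r/R)² of I_d. Then B·2πr = μ₀ I_d (r/R)², giving B = μ₀ I_d r/(2πR²) = 9.78×10^-9 T.

9.78×10^-9 T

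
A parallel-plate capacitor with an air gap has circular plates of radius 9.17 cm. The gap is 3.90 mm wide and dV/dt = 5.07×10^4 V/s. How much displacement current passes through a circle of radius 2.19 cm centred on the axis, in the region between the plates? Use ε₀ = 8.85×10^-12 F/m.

1.73×10^-7 A

I_d = C dV/dt with C = ε₀πR²/d = 5.995×10^-11 F, so I_d = (5.995×10^-11)(5.07×10^4) = 3.039×10^-6 A.
Since J_d is uniform, the enclosed fraction is (r/R)² = 0.05704, giving I_d,enc = 1.73×10^-7 A.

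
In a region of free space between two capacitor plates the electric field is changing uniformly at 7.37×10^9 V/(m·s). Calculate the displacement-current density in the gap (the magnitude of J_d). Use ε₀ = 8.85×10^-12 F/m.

J_d = ε₀ ∂E/∂t, so J_d = 0.0652 A/m².

0.0652 A/m²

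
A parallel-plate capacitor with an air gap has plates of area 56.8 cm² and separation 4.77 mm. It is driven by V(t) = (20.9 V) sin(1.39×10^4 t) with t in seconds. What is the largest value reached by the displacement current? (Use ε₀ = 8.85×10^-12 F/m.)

3.06×10^-6 A

(dE/dt)_max = V₀ω/d = 6.090×10^7 V/(m·s); ω = 1.39×10^4 rad/s.
I_d,max = ε₀ A (dE/dt)_max = (8.85×10^-12)(5.68×10^-3)(6.090×10^7) = 3.06×10^-6 A.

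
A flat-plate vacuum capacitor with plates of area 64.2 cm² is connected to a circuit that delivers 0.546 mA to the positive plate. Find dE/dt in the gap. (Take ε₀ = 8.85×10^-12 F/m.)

9.61×10^9 V/(m·s)

The displacement current between the plates equals the conduction current, I_d = 0.546 mA.
Inverting I_d = ε₀ A dE/dt gives dE/dt = 5.46×10^-4 / (8.85×10^-12 · 6.42×10^-3) = 9.61×10^9 V/(m·s).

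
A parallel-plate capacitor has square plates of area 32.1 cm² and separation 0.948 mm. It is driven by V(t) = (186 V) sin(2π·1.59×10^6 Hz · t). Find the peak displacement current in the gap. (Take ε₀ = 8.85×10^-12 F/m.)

C = ε₀A/d = (8.85×10^-12)(3.21×10^-3)/(9.48×10^-4) = 2.997×10^-11 F; ω = 2πf = 9.990×10^6 rad/s.
I_d = C dV/dt, so |I_d|_max = C V₀ ω = (2.997×10^-11)(186)(9.990×10^6) = 0.0557 A.

0.0557 A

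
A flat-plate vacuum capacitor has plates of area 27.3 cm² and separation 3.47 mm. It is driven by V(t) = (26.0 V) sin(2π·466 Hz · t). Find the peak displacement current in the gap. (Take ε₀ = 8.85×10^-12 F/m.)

(dE/dt)_max = V₀ω/d = 2.194×10^7 V/(m·s); ω = 2πf = 2928 rad/s.
I_d,max = ε₀ A (dE/dt)_max = (8.85×10^-12)(2.73×10^-3)(2.194×10^7) = 5.30×10^-7 A.

5.30×10^-7 A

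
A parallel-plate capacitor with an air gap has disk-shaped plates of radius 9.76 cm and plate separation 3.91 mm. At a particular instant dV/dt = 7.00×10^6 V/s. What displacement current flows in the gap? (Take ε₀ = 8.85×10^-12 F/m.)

E = V/d so dE/dt = (dV/dt)/d = 1.790×10^9 V/(m·s), and I_d = ε₀ A dE/dt = (8.85×10^-12)(0.02993)(1.790×10^9) = 4.74×10^-4 A.

4.74×10^-4 A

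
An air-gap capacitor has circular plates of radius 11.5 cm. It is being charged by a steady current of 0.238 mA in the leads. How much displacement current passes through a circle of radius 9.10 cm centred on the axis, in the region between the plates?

No conduction current crosses the gap, so I_d there equals the 2.38×10^-4 A in the leads.
The field is uniform, so I_d,enc = I_d (r/R)² = (2.38×10^-4)(9.10/11.5)² = 1.49×10^-4 A.

1.49×10^-4 A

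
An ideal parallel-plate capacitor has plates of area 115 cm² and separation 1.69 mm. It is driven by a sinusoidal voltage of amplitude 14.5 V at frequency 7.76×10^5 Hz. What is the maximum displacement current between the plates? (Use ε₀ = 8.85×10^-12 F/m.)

(dE/dt)_max = V₀ω/d = 4.184×10^10 V/(m·s); ω = 2πf = 4.876×10^6 rad/s.
I_d,max = ε₀ A (dE/dt)_max = (8.85×10^-12)(0.0115)(4.184×10^10) = 4.26×10^-3 A.

4.26×10^-3 A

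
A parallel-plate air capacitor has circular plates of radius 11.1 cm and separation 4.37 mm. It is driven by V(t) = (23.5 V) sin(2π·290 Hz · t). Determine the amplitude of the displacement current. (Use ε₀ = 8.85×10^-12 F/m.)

The displacement current equals the conduction current C dV/dt, which peaks at C V₀ ω.
With C = ε₀A/d = (8.85×10^-12)(0.03871)/(4.37×10^-3) = 7.839×10^-11 F and ω = 2πf = 1822 rad/s, I_d,max = (7.839×10^-11)(23.5)(1822) = 3.36×10^-6 A.

3.36×10^-6 A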